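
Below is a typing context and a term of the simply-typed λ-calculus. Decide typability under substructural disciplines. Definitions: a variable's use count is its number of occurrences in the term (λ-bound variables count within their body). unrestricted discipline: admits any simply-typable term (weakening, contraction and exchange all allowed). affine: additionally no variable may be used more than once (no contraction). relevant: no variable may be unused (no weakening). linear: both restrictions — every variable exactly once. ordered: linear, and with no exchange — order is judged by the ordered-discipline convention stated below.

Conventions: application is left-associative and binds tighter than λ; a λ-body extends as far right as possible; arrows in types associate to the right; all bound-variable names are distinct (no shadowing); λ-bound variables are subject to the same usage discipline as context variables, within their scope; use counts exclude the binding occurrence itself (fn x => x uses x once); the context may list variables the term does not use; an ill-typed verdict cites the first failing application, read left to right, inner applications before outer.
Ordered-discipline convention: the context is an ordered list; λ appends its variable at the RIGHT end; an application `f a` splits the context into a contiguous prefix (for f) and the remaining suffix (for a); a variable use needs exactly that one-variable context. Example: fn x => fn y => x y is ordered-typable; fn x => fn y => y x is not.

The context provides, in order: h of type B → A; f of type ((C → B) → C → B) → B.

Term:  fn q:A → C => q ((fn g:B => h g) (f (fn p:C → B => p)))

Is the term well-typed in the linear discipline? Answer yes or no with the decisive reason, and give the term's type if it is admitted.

yes — each of h, f, q, g, p used exactly once; term : (A → C) → C
usage: h: 1, f: 1, q (bound): 1, g (bound): 1, p (bound): 1
use order (left to right): q, h, g, f, p
typing: ✓ — (A → C) → C
per-discipline verdicts: ordered ✗; linear ✓; affine ✓; relevant ✓; unrestricted ✓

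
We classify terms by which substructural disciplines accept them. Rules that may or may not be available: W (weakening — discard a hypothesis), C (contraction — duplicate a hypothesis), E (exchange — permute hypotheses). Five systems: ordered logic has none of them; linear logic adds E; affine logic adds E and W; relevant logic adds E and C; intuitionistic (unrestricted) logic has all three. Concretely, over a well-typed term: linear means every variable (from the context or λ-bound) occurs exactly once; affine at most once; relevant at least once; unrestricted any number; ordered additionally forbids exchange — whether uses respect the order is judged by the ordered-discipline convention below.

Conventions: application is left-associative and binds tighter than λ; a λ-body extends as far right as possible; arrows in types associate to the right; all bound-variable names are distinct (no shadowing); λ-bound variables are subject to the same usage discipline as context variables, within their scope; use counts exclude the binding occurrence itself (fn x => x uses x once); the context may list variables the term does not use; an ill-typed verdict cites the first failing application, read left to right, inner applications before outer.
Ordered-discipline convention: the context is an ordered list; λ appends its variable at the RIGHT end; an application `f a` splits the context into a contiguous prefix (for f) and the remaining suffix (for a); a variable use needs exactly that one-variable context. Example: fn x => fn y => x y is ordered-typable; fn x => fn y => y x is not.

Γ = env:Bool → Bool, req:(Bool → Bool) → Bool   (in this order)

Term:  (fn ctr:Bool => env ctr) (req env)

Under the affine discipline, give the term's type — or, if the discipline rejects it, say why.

not well-typed under affine — env ×2 used more than once (contraction)
variable uses: env: 2, req: 1, ctr [bound]: 1
order of uses: env, ctr, req, env
typing: well-typed — term : Bool
per-discipline verdicts: ordered ✗ · linear ✗ · affine ✗ · relevant ✓ · unrestricted ✓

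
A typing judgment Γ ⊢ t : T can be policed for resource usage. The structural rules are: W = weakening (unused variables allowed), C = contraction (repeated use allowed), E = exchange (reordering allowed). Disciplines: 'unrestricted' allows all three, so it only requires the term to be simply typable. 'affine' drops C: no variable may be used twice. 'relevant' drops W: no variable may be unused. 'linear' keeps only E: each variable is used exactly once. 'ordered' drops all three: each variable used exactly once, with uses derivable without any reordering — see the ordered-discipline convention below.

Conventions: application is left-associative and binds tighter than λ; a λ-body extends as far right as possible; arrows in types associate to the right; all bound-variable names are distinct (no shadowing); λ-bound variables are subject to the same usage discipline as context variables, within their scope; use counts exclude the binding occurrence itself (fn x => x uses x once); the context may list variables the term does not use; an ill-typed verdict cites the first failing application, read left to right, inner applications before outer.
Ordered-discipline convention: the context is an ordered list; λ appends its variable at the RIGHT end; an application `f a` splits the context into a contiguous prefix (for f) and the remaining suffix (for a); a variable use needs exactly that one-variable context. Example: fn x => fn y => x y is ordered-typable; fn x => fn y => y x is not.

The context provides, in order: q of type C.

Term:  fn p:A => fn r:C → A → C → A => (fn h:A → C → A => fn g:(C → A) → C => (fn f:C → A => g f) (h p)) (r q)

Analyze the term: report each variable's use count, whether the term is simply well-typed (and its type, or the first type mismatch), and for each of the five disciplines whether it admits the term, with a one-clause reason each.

variable uses: q: 1×; p [bound]: 1×; r [bound]: 1×; h [bound]: 1×; g [bound]: 1×; f [bound]: 1×
use order (left to right): g, f, h, p, r, q
typing: well-typed at A → (C → A → C → A) → ((C → A) → C) → C
ordered ✗ (needs exchange: uses follow g, f, h, p, r, q)
linear ✓ (exactly-once usage across q, p, r, h, g, f)
affine ✓ (q, p, r, h, g, f: no repeats, contraction unneeded)
relevant ✓ (none of q, p, r, h, g, f goes unused)
unrestricted ✓ (typability at A → (C → A → C → A) → ((C → A) → C) → C is all that's needed)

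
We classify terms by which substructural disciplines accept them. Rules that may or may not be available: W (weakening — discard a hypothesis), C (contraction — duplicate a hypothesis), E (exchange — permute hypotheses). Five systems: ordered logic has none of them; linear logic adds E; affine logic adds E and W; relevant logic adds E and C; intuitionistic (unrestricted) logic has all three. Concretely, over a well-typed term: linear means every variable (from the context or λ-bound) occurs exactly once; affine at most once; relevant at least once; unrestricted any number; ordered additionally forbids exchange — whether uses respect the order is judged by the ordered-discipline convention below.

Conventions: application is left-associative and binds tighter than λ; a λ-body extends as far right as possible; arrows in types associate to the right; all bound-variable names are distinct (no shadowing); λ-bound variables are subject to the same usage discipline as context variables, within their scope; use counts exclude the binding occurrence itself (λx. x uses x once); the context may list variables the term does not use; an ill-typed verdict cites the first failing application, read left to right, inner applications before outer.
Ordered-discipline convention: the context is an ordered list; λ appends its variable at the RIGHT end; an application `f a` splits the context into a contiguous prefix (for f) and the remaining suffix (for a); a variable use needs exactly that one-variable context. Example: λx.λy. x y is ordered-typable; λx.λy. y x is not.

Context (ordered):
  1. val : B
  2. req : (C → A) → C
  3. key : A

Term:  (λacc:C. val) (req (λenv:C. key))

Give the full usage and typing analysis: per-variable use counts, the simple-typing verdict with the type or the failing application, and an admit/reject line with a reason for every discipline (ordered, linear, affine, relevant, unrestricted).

usage: val ×1; req ×1; key ×1; acc [bound] ×0; env [bound] ×0
order of uses: val, req, key
typing: the term checks, with type B
ordered: ✗ — unused: acc, env — weakening required
linear: ✗ — unused: acc, env — weakening required
affine: ✓ — none of val, req, key, acc, env used more than once
relevant: ✗ — unused: acc, env — weakening required
unrestricted: ✓ — typability at B is all that's needed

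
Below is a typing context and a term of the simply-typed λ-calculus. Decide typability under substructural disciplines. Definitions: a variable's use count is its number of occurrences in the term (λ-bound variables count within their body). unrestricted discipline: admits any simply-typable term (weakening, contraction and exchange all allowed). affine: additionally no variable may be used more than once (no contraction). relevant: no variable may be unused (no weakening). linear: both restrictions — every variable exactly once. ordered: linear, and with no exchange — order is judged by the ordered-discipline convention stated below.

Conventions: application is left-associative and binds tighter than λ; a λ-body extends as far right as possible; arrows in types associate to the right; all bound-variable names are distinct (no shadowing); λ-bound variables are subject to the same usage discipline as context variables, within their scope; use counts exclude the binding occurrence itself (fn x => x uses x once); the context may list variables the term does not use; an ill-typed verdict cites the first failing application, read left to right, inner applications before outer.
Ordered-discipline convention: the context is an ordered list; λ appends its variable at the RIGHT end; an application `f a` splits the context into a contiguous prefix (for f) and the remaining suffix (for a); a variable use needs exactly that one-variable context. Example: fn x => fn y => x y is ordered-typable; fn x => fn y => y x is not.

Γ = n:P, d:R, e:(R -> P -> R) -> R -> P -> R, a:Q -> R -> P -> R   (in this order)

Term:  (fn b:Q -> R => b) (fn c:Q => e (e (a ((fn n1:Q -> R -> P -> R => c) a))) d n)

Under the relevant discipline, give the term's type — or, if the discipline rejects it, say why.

not well-typed under relevant — n1 never used (weakening)
variable uses: n=1, d=1, e=2, a=2, b (bound)=1, c (bound)=1, n1 (bound)=0
left-to-right use order: b, e, e, a, c, a, d, n
typing: the term checks, with type Q -> R
per-discipline verdicts: ordered ✗, linear ✗, affine ✗, relevant ✗, unrestricted ✓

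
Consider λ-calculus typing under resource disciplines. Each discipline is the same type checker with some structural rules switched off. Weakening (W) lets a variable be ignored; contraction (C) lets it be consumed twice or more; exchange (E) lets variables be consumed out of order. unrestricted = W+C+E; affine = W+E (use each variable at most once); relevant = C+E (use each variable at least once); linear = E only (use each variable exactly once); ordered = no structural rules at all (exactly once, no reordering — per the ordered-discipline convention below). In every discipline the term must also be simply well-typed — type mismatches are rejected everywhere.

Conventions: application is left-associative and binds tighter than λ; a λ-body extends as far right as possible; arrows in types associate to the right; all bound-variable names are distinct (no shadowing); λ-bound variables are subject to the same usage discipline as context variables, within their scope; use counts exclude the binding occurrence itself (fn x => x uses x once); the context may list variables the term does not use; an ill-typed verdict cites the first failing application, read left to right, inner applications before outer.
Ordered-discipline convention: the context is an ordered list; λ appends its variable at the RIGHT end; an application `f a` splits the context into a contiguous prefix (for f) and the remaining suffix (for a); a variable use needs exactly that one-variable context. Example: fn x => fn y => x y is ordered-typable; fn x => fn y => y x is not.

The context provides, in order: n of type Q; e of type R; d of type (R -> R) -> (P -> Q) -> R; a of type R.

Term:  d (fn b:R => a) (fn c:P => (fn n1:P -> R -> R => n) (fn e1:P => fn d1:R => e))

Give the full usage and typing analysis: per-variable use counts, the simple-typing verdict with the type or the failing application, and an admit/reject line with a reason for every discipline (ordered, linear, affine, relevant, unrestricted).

use counts: n ×1; e ×1; d ×1; a ×1; b (bound) ×0; c (bound) ×0; n1 (bound) ×0; e1 (bound) ×0; d1 (bound) ×0
order of uses: d, a, n, e
typing: ✓ — R
ordered: ✗ — b, c, n1, e1, d1 never used (weakening)
linear: ✗ — b, c, n1, e1, d1 never used (weakening)
affine: ✓ — no duplicate uses among n, e, d, a, b, c, n1, e1, d1
relevant: ✗ — b, c, n1, e1, d1 never used (weakening)
unrestricted: ✓ — simply typable at R; W, C, E all held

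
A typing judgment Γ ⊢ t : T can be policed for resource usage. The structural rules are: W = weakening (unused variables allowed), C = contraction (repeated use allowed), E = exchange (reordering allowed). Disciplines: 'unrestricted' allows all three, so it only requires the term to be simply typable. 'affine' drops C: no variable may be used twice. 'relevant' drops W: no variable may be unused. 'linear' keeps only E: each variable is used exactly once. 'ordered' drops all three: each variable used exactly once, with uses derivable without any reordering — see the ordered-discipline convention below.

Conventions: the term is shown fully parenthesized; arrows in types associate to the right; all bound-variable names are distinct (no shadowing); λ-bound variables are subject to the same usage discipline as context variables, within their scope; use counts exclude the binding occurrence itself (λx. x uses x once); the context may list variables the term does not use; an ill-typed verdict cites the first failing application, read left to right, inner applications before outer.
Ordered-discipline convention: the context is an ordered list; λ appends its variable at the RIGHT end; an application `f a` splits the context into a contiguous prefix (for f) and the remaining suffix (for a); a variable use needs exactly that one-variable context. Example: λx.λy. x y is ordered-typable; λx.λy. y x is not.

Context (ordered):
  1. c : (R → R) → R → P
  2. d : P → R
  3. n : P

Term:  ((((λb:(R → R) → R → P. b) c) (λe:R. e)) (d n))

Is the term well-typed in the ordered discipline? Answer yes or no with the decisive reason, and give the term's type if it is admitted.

yes — c, d, n, b, e: once each, no exchange needed; term : P
use counts: c ×1; d ×1; n ×1; b [bound] ×1; e [bound] ×1
order of uses: b, c, e, d, n
typing: well-typed at P
all disciplines: ordered ✓ | linear ✓ | affine ✓ | relevant ✓ | unrestricted ✓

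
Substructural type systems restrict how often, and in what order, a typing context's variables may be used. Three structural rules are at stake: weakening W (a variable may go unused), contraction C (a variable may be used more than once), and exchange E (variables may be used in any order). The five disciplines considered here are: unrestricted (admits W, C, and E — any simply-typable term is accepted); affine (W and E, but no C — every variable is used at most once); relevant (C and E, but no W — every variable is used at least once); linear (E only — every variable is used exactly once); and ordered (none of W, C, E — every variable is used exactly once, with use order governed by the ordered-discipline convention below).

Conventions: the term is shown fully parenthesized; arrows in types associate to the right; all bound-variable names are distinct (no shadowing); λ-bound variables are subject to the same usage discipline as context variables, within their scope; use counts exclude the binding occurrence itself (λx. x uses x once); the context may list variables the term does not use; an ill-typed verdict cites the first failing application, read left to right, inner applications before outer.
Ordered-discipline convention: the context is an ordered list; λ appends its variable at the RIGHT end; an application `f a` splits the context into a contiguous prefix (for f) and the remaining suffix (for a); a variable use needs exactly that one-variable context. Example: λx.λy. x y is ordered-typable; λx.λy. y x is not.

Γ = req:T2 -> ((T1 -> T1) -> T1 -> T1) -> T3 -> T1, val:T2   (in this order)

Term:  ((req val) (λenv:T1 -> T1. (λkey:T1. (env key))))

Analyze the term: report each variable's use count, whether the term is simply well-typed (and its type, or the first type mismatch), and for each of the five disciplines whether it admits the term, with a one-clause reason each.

use counts: req=1; val=1; env (bound)=1; key (bound)=1
use order (left to right): req, val, env, key
typing: ✓ — T3 -> T1
ordered: ✓ — req, val, env, key: once each, no exchange needed
linear: ✓ — exactly-once usage across req, val, env, key
affine: ✓ — no duplicate uses among req, val, env, key
relevant: ✓ — req, val, env, key: all used, weakening unneeded
unrestricted: ✓ — simply typable at T3 -> T1; W, C, E all held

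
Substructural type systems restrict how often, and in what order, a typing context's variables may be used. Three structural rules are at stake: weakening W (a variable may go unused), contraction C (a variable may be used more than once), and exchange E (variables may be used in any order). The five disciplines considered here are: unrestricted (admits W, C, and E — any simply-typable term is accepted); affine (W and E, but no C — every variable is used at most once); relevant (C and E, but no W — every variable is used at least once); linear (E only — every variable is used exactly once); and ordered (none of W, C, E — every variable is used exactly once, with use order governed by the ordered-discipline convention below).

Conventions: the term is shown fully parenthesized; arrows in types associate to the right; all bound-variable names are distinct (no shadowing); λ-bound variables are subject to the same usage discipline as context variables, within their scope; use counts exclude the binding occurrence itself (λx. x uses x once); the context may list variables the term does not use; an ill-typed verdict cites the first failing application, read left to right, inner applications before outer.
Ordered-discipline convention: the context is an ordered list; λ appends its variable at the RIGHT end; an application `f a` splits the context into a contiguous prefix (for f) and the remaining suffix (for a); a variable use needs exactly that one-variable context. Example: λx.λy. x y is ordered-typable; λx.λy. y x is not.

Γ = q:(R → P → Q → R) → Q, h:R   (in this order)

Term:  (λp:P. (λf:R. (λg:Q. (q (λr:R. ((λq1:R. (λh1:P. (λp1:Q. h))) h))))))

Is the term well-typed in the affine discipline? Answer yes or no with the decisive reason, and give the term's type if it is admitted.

no — repeated use of h ×2
counts: q: 1; h: 2; p (λ-bound): 0; f (λ-bound): 0; g (λ-bound): 0; r (λ-bound): 0; q1 (λ-bound): 0; h1 (λ-bound): 0; p1 (λ-bound): 0
use order (left to right): q, h, h
typing: ✓ — P → R → Q → Q
all disciplines: ordered ✗; linear ✗; affine ✗; relevant ✗; unrestricted ✓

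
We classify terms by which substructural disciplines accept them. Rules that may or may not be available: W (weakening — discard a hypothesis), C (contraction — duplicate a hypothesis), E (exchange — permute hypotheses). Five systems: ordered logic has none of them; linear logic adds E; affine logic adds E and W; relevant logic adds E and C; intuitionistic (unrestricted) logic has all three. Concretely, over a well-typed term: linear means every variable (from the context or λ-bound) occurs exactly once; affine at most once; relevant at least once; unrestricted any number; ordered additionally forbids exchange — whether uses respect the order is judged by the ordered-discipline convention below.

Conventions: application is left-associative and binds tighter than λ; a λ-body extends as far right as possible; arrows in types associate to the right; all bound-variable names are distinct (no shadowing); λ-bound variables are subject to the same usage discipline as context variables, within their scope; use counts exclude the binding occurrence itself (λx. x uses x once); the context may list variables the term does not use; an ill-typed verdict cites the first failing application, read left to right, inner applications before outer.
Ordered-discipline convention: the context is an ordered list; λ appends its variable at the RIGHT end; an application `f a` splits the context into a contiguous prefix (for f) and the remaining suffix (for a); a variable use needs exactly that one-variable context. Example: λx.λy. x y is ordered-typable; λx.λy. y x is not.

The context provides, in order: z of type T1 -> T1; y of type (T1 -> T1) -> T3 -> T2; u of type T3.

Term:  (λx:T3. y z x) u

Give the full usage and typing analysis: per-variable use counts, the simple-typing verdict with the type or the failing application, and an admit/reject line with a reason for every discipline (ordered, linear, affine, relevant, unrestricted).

use counts: z ×1, y ×1, u ×1, x (λ-bound) ×1
use order (left to right): y, z, x, u
typing: the term checks, with type T2
ordered: ✗, use order y, z, x, u needs exchange
linear: ✓, each of z, y, u, x used exactly once
affine: ✓, z, y, u, x: no repeats, contraction unneeded
relevant: ✓, every one of z, y, u, x appears
unrestricted: ✓, type-checks (T2) and nothing is barred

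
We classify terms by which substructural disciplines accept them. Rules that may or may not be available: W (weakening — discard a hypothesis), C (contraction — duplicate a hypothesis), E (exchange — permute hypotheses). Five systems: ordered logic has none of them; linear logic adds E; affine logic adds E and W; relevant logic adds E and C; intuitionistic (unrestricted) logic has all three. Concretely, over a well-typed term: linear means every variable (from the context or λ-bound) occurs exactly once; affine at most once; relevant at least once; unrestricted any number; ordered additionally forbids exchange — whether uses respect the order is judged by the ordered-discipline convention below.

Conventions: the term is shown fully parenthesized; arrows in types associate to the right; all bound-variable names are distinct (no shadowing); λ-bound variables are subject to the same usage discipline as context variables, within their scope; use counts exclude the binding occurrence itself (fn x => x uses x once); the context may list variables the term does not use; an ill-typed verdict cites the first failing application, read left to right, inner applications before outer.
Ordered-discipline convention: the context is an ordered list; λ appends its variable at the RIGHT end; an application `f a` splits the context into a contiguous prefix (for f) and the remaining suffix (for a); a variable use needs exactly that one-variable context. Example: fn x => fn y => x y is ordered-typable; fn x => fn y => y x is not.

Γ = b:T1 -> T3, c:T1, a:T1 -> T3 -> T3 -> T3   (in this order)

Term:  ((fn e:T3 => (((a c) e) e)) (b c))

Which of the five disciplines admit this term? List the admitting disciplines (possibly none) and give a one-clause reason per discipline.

admitted by: relevant, unrestricted
counts: b=1; c=2; a=1; e (λ-bound)=2
uses in reading order: a, c, e, e, b, c
typing: ✓ — T3
ordered: ✗, uses contraction: c ×2, e ×2
linear: ✗, uses contraction: c ×2, e ×2
affine: ✗, uses contraction: c ×2, e ×2
relevant: ✓, b, c, a, e: all used, weakening unneeded
unrestricted: ✓, type-checks (T3) and nothing is barred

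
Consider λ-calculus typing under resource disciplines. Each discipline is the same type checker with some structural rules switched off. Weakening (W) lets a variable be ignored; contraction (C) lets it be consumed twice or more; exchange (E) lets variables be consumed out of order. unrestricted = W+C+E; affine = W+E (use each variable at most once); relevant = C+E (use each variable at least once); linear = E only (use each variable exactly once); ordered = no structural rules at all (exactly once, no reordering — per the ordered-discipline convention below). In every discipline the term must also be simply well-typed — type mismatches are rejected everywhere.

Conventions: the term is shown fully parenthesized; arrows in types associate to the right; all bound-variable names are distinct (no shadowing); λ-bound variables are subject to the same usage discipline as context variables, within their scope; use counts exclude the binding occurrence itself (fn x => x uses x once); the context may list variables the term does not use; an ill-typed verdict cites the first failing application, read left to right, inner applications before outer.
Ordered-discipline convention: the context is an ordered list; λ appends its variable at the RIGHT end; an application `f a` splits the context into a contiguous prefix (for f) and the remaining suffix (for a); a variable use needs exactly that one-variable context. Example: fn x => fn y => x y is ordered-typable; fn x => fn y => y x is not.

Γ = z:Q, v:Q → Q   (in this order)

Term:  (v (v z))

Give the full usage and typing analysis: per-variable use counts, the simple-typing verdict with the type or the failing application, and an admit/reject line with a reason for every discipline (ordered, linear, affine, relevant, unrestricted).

variable uses: z=1; v=2
uses in reading order: v, v, z
typing: well-typed at Q
ordered ✗ (v ×2 used more than once (contraction))
linear ✗ (v ×2 used more than once (contraction))
affine ✗ (v ×2 used more than once (contraction))
relevant ✓ (at least one use each (z, v))
unrestricted ✓ (well-typed at Q; no restrictions here)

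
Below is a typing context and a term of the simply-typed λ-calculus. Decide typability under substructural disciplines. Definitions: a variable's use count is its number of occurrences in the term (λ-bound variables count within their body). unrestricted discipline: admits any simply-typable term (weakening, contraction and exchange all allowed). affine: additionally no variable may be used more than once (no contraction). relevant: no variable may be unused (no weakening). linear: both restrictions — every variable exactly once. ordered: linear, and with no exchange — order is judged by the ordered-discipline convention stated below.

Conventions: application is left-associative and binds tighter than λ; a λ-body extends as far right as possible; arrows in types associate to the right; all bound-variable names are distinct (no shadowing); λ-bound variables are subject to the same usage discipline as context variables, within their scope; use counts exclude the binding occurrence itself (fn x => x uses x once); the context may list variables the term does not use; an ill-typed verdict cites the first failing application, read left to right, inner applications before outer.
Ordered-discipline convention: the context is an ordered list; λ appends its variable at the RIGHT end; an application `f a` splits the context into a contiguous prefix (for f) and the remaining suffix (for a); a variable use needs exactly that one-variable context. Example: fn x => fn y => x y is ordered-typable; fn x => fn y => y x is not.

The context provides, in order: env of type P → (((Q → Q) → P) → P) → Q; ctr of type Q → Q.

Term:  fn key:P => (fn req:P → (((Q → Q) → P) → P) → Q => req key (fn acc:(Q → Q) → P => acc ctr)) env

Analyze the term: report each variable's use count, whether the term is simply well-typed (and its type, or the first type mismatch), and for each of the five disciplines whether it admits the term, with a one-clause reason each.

counts: env: 1, ctr: 1, key [bound]: 1, req [bound]: 1, acc [bound]: 1
use order (left to right): req, key, acc, ctr, env
typing: the term checks, with type P → Q
ordered: ✗, no ordered split (uses run req, key, acc, ctr, env)
linear: ✓, exactly-once usage across env, ctr, key, req, acc
affine: ✓, none of env, ctr, key, req, acc used more than once
relevant: ✓, every one of env, ctr, key, req, acc appears
unrestricted: ✓, type-checks (P → Q) and nothing is barred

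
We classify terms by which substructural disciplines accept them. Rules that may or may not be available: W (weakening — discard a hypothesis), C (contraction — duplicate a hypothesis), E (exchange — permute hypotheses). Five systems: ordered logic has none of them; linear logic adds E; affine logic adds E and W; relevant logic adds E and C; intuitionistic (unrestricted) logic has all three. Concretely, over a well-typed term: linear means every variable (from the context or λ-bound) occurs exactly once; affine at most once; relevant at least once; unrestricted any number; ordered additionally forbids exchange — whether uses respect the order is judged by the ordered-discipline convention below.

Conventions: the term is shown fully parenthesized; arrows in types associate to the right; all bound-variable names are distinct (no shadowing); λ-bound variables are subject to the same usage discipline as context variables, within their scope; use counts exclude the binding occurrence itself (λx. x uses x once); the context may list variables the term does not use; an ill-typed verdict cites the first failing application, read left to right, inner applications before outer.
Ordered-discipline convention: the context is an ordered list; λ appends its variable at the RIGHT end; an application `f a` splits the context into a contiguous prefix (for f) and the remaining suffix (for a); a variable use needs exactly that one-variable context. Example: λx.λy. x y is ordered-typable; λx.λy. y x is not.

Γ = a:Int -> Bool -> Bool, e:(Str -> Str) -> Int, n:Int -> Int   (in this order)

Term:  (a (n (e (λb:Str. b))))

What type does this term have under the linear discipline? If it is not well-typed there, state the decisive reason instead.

term : Bool -> Bool
usage: a ×1, e ×1, n ×1, b (bound) ×1
uses in reading order: a, n, e, b
typing: well-typed at Bool -> Bool
per-discipline verdicts: ordered ✗, linear ✓, affine ✓, relevant ✓, unrestricted ✓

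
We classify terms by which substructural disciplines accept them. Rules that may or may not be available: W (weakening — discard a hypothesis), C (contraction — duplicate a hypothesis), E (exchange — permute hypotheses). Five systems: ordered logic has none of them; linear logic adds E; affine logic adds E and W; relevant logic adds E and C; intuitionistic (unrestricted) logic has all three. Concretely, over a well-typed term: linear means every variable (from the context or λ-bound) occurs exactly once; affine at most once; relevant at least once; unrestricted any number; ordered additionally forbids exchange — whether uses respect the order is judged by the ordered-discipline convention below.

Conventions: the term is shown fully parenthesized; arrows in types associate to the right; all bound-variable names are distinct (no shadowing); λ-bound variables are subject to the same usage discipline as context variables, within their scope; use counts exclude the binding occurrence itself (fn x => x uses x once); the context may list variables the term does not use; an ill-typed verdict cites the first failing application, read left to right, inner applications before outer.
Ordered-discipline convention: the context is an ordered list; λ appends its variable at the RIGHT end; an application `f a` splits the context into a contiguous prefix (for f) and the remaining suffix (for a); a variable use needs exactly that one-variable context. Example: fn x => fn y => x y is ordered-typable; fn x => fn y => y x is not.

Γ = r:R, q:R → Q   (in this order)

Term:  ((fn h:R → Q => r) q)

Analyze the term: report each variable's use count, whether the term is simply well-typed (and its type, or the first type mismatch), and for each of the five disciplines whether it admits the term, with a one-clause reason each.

counts: r=1; q=1; h [bound]=0
uses in reading order: r, q
typing: the term checks, with type R
ordered: ✗, h never used (weakening)
linear: ✗, h never used (weakening)
affine: ✓, none of r, q, h used more than once
relevant: ✗, h never used (weakening)
unrestricted: ✓, type-checks (R) and nothing is barred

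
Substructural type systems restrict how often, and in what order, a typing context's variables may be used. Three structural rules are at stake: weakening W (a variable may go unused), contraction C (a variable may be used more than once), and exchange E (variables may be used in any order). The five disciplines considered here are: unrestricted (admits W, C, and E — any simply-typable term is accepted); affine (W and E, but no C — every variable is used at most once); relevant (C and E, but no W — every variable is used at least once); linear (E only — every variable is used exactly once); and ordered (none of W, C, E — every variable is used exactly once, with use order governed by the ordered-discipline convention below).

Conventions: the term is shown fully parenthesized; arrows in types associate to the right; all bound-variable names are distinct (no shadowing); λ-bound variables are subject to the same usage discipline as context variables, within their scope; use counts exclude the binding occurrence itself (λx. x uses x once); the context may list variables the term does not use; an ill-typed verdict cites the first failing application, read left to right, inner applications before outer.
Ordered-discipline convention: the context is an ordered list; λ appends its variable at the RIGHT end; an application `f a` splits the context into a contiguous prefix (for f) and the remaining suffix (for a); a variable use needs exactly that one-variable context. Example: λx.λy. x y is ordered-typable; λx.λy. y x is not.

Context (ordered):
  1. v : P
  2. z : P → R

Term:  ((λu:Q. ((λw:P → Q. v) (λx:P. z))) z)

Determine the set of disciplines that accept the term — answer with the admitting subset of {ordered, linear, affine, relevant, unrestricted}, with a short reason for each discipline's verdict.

admitted by: none
variable uses: v: 1, z: 2, u [bound]: 0, w [bound]: 0, x [bound]: 0
left-to-right use order: v, z, z
typing: ill-typed: argument of type P → P → R where P → Q is required
ordered: ✗, the type mismatch rejects it
linear: ✗, not simply typable
affine: ✗, fails simple typing
relevant: ✗, a type mismatch blocks all five
unrestricted: ✗, the type mismatch rejects it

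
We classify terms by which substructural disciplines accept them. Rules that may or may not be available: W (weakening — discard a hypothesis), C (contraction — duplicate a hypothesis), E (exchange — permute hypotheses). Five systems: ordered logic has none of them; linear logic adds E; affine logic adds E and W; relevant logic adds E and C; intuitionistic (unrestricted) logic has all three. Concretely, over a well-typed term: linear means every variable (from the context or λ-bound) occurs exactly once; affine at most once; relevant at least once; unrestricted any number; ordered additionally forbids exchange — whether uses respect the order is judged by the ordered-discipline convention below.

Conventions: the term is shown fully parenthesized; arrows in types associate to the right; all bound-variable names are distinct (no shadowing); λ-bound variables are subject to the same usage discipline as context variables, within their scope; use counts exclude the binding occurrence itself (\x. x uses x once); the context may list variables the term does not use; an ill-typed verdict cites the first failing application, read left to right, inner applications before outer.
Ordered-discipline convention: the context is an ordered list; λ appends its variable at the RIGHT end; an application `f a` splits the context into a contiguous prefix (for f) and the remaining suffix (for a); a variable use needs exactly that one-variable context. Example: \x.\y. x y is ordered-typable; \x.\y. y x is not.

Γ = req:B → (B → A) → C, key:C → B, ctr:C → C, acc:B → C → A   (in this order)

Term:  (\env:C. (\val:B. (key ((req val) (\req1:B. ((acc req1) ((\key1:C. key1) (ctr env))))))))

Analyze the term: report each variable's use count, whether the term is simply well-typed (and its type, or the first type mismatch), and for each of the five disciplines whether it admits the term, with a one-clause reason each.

variable uses: req: 1; key: 1; ctr: 1; acc: 1; env (λ-bound): 1; val (λ-bound): 1; req1 (λ-bound): 1; key1 (λ-bound): 1
uses in reading order: key, req, val, acc, req1, key1, ctr, env
typing: ✓ — C → B → B
ordered: ✗ — needs exchange: uses follow key, req, val, acc, req1, key1, ctr, env
linear: ✓ — req, key, ctr, acc, env, val, req1, key1: one use apiece
affine: ✓ — none of req, key, ctr, acc, env, val, req1, key1 used more than once
relevant: ✓ — req, key, ctr, acc, env, val, req1, key1: all used, weakening unneeded
unrestricted: ✓ — type-checks (C → B → B) and nothing is barred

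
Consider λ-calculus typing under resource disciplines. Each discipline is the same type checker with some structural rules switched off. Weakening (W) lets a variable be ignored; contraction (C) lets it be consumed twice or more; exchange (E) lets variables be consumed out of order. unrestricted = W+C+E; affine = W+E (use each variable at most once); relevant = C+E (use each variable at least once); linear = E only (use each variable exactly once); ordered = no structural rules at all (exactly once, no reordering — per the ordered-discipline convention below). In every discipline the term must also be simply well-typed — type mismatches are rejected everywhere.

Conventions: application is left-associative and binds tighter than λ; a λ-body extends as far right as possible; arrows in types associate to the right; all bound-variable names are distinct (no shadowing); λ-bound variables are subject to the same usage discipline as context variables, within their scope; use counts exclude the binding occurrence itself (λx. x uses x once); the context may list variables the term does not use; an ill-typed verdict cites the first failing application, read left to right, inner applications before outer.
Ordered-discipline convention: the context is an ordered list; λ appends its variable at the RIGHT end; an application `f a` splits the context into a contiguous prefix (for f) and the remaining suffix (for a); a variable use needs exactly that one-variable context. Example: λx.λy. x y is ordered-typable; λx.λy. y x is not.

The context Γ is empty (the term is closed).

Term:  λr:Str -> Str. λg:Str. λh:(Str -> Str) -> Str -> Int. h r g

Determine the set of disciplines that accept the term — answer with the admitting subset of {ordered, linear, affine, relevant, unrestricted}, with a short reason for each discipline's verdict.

admitted in: linear, affine, relevant, unrestricted
variable uses: r [bound]: 1, g [bound]: 1, h [bound]: 1
left-to-right use order: h, r, g
typing: well-typed at (Str -> Str) -> Str -> ((Str -> Str) -> Str -> Int) -> Int
ordered ✗ (needs exchange: uses follow h, r, g)
linear ✓ (single use per variable (r, g, h))
affine ✓ (no duplicate uses among r, g, h)
relevant ✓ (every one of r, g, h appears)
unrestricted ✓ (simply typable at (Str -> Str) -> Str -> ((Str -> Str) -> Str -> Int) -> Int; W, C, E all held)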